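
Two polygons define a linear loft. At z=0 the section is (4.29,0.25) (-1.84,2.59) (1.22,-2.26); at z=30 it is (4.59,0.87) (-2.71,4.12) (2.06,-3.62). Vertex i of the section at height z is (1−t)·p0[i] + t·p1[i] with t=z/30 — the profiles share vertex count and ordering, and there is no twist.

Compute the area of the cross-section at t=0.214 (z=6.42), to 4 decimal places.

Area at t=0.214: 13.1035

Cross-section at t=0.214: each vertex is (1-t)·p0[i] + t·p1[i].
  v1: (1-0.214)·(4.29,0.25) + 0.214·(4.59,0.87) = (4.3542,0.3827)
  v2: (1-0.214)·(-1.84,2.59) + 0.214·(-2.71,4.12) = (-2.0262,2.9174)
  v3: (1-0.214)·(1.22,-2.26) + 0.214·(2.06,-3.62) = (1.3998,-2.5510)
Shoelace sum Σ(x_i·y_{i+1} − x_{i+1}·y_i):
  i=1: 4.3542·2.9174 − -2.0262·0.3827 = +13.4784 (running +13.4784)
  i=2: -2.0262·-2.5510 − 1.3998·2.9174 = +1.0852 (running +14.5636)
  i=3: 1.3998·0.3827 − 4.3542·-2.5510 = +11.6434 (running +26.2070)
Area = |Σ|/2 = |26.2070|/2 = 13.1035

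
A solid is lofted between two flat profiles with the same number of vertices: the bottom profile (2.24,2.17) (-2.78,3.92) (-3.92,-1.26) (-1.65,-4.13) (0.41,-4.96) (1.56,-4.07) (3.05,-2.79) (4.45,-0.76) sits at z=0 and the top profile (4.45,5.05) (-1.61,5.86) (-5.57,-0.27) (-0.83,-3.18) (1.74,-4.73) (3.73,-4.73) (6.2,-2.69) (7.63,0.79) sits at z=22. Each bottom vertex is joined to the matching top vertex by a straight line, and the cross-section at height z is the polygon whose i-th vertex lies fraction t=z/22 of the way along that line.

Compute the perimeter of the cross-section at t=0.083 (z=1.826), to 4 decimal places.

Perimeter at t=0.083: 26.7923

Cross-section at t=0.083: each vertex is (1-t)·p0[i] + t·p1[i].
  v1: (1-0.083)·(2.24,2.17) + 0.083·(4.45,5.05) = (2.4234,2.4090)
  v2: (1-0.083)·(-2.78,3.92) + 0.083·(-1.61,5.86) = (-2.6829,4.0810)
  v3: (1-0.083)·(-3.92,-1.26) + 0.083·(-5.57,-0.27) = (-4.0570,-1.1778)
  v4: (1-0.083)·(-1.65,-4.13) + 0.083·(-0.83,-3.18) = (-1.5819,-4.0511)
  v5: (1-0.083)·(0.41,-4.96) + 0.083·(1.74,-4.73) = (0.5204,-4.9409)
  v6: (1-0.083)·(1.56,-4.07) + 0.083·(3.73,-4.73) = (1.7401,-4.1248)
  v7: (1-0.083)·(3.05,-2.79) + 0.083·(6.2,-2.69) = (3.3115,-2.7817)
  v8: (1-0.083)·(4.45,-0.76) + 0.083·(7.63,0.79) = (4.7139,-0.6313)
Perimeter = Σ |v_{i+1} − v_i|:
  edge 1→2: √(-5.1063² + 1.6720²) = 5.3731 (running 5.3731)
  edge 2→3: √(-1.3741² + -5.2589²) = 5.4354 (running 10.8085)
  edge 3→4: √(2.4750² + -2.8733²) = 3.7923 (running 14.6008)
  edge 4→5: √(2.1023² + -0.8898²) = 2.2829 (running 16.8837)
  edge 5→6: √(1.2197² + 0.8161²) = 1.4676 (running 18.3512)
  edge 6→7: √(1.5713² + 1.3431²) = 2.0671 (running 20.4184)
  edge 7→8: √(1.4025² + 2.1503²) = 2.5673 (running 22.9856)
  edge 8→1: √(-2.2905² + 3.0404²) = 3.8066 (running 26.7923)
Perimeter = 26.7923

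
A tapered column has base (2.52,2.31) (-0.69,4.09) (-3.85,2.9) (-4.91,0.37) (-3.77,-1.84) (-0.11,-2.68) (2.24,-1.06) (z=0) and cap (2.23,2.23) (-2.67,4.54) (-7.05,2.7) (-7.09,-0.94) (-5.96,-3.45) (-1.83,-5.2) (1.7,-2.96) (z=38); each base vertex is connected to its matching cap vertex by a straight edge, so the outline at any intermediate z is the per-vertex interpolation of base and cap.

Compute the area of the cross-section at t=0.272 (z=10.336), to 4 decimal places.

Area at t=0.272: 43.8212

Cross-section at t=0.272: each vertex is (1-t)·p0[i] + t·p1[i].
  v1: (1-0.272)·(2.52,2.31) + 0.272·(2.23,2.23) = (2.4411,2.2882)
  v2: (1-0.272)·(-0.69,4.09) + 0.272·(-2.67,4.54) = (-1.2286,4.2124)
  v3: (1-0.272)·(-3.85,2.9) + 0.272·(-7.05,2.7) = (-4.7204,2.8456)
  v4: (1-0.272)·(-4.91,0.37) + 0.272·(-7.09,-0.94) = (-5.5030,0.0137)
  v5: (1-0.272)·(-3.77,-1.84) + 0.272·(-5.96,-3.45) = (-4.3657,-2.2779)
  v6: (1-0.272)·(-0.11,-2.68) + 0.272·(-1.83,-5.2) = (-0.5778,-3.3654)
  v7: (1-0.272)·(2.24,-1.06) + 0.272·(1.7,-2.96) = (2.0931,-1.5768)
Shoelace sum Σ(x_i·y_{i+1} − x_{i+1}·y_i):
  i=1: 2.4411·4.2124 − -1.2286·2.2882 = +13.0942 (running +13.0942)
  i=2: -1.2286·2.8456 − -4.7204·4.2124 = +16.3882 (running +29.4824)
  i=3: -4.7204·0.0137 − -5.5030·2.8456 = +15.5946 (running +45.0771)
  i=4: -5.5030·-2.2779 − -4.3657·0.0137 = +12.5950 (running +57.6721)
  i=5: -4.3657·-3.3654 − -0.5778·-2.2779 = +13.3762 (running +71.0483)
  i=6: -0.5778·-1.5768 − 2.0931·-3.3654 = +7.9554 (running +79.0037)
  i=7: 2.0931·2.2882 − 2.4411·-1.5768 = +8.6387 (running +87.6424)
Area = |Σ|/2 = |87.6424|/2 = 43.8212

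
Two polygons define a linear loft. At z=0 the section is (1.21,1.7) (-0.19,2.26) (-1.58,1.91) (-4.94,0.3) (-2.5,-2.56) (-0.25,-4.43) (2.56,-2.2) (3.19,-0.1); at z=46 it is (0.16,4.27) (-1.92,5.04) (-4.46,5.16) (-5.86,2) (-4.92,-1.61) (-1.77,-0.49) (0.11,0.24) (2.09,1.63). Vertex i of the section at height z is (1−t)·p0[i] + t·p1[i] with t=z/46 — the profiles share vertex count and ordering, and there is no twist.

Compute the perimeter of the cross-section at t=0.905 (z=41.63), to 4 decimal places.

Cross-section at t=0.905: each vertex is (1-t)·p0[i] + t·p1[i].
  v1: (1-0.905)·(1.21,1.7) + 0.905·(0.16,4.27) = (0.2597,4.0258)
  v2: (1-0.905)·(-0.19,2.26) + 0.905·(-1.92,5.04) = (-1.7556,4.7759)
  v3: (1-0.905)·(-1.58,1.91) + 0.905·(-4.46,5.16) = (-4.1864,4.8513)
  v4: (1-0.905)·(-4.94,0.3) + 0.905·(-5.86,2) = (-5.7726,1.8385)
  v5: (1-0.905)·(-2.5,-2.56) + 0.905·(-4.92,-1.61) = (-4.6901,-1.7003)
  v6: (1-0.905)·(-0.25,-4.43) + 0.905·(-1.77,-0.49) = (-1.6256,-0.8643)
  v7: (1-0.905)·(2.56,-2.2) + 0.905·(0.11,0.24) = (0.3427,0.0082)
  v8: (1-0.905)·(3.19,-0.1) + 0.905·(2.09,1.63) = (2.1945,1.4656)
Perimeter = Σ |v_{i+1} − v_i|:
  edge 1→2: √(-2.0154² + 0.7501²) = 2.1504 (running 2.1504)
  edge 2→3: √(-2.4307² + 0.0754²) = 2.4319 (running 4.5824)
  edge 3→4: √(-1.5862² + -3.0128²) = 3.4048 (running 7.9872)
  edge 4→5: √(1.0825² + -3.5388²) = 3.7006 (running 11.6878)
  edge 5→6: √(3.0645² + 0.8360²) = 3.1765 (running 14.8643)
  edge 6→7: √(1.9683² + 0.8725²) = 2.1531 (running 17.0173)
  edge 7→8: √(1.8517² + 1.4574²) = 2.3565 (running 19.3738)
  edge 8→1: √(-1.9347² + 2.5602²) = 3.2090 (running 22.5829)
Perimeter = 22.5829

Perimeter at t=0.905: 22.5829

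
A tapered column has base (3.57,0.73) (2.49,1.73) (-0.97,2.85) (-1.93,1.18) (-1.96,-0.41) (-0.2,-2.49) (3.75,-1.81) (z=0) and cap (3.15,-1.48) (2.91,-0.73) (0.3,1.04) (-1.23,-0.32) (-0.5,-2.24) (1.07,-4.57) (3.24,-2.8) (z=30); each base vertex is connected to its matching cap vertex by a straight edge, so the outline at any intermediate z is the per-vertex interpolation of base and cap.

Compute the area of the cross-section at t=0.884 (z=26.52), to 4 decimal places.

Area at t=0.884: 15.5125

Cross-section at t=0.884: each vertex is (1-t)·p0[i] + t·p1[i].
  v1: (1-0.884)·(3.57,0.73) + 0.884·(3.15,-1.48) = (3.1987,-1.2236)
  v2: (1-0.884)·(2.49,1.73) + 0.884·(2.91,-0.73) = (2.8613,-0.4446)
  v3: (1-0.884)·(-0.97,2.85) + 0.884·(0.3,1.04) = (0.1527,1.2500)
  v4: (1-0.884)·(-1.93,1.18) + 0.884·(-1.23,-0.32) = (-1.3112,-0.1460)
  v5: (1-0.884)·(-1.96,-0.41) + 0.884·(-0.5,-2.24) = (-0.6694,-2.0277)
  v6: (1-0.884)·(-0.2,-2.49) + 0.884·(1.07,-4.57) = (0.9227,-4.3287)
  v7: (1-0.884)·(3.75,-1.81) + 0.884·(3.24,-2.8) = (3.2992,-2.6852)
Shoelace sum Σ(x_i·y_{i+1} − x_{i+1}·y_i):
  i=1: 3.1987·-0.4446 − 2.8613·-1.2236 = +2.0789 (running +2.0789)
  i=2: 2.8613·1.2500 − 0.1527·-0.4446 = +3.6444 (running +5.7233)
  i=3: 0.1527·-0.1460 − -1.3112·1.2500 = +1.6167 (running +7.3399)
  i=4: -1.3112·-2.0277 − -0.6694·-0.1460 = +2.5610 (running +9.9009)
  i=5: -0.6694·-4.3287 − 0.9227·-2.0277 = +4.7684 (running +14.6694)
  i=6: 0.9227·-2.6852 − 3.2992·-4.3287 = +11.8036 (running +26.4730)
  i=7: 3.2992·-1.2236 − 3.1987·-2.6852 = +4.5521 (running +31.0250)
Area = |Σ|/2 = |31.0250|/2 = 15.5125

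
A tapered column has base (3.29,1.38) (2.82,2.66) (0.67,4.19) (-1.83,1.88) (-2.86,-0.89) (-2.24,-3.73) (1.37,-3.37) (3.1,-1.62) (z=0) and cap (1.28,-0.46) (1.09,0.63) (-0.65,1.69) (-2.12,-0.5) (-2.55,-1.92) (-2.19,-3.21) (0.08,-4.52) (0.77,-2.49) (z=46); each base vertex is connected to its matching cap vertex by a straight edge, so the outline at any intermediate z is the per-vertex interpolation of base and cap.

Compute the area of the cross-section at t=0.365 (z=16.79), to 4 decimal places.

Cross-section at t=0.365: each vertex is (1-t)·p0[i] + t·p1[i].
  v1: (1-0.365)·(3.29,1.38) + 0.365·(1.28,-0.46) = (2.5564,0.7084)
  v2: (1-0.365)·(2.82,2.66) + 0.365·(1.09,0.63) = (2.1886,1.9190)
  v3: (1-0.365)·(0.67,4.19) + 0.365·(-0.65,1.69) = (0.1882,3.2775)
  v4: (1-0.365)·(-1.83,1.88) + 0.365·(-2.12,-0.5) = (-1.9359,1.0113)
  v5: (1-0.365)·(-2.86,-0.89) + 0.365·(-2.55,-1.92) = (-2.7469,-1.2660)
  v6: (1-0.365)·(-2.24,-3.73) + 0.365·(-2.19,-3.21) = (-2.2218,-3.5402)
  v7: (1-0.365)·(1.37,-3.37) + 0.365·(0.08,-4.52) = (0.8992,-3.7897)
  v8: (1-0.365)·(3.1,-1.62) + 0.365·(0.77,-2.49) = (2.2496,-1.9376)
Shoelace sum Σ(x_i·y_{i+1} − x_{i+1}·y_i):
  i=1: 2.5564·1.9190 − 2.1886·0.7084 = +3.3554 (running +3.3554)
  i=2: 2.1886·3.2775 − 0.1882·1.9190 = +6.8118 (running +10.1672)
  i=3: 0.1882·1.0113 − -1.9359·3.2775 = +6.5351 (running +16.7023)
  i=4: -1.9359·-1.2660 − -2.7469·1.0113 = +5.2286 (running +21.9309)
  i=5: -2.7469·-3.5402 − -2.2218·-1.2660 = +6.9118 (running +28.8426)
  i=6: -2.2218·-3.7897 − 0.8992·-3.5402 = +11.6030 (running +40.4457)
  i=7: 0.8992·-1.9376 − 2.2496·-3.7897 = +6.7831 (running +47.2288)
  i=8: 2.2496·0.7084 − 2.5564·-1.9376 = +6.5466 (running +53.7754)
Area = |Σ|/2 = |53.7754|/2 = 26.8877

Area at t=0.365: 26.8877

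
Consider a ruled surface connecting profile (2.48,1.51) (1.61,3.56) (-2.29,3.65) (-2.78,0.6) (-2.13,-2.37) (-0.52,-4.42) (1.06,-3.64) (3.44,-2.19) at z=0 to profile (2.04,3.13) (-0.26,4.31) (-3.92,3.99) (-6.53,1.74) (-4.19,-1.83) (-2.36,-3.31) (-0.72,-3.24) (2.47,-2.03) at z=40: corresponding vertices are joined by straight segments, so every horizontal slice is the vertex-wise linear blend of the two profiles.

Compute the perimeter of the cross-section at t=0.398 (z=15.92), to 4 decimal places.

Perimeter at t=0.398: 24.0852

Cross-section at t=0.398: each vertex is (1-t)·p0[i] + t·p1[i].
  v1: (1-0.398)·(2.48,1.51) + 0.398·(2.04,3.13) = (2.3049,2.1548)
  v2: (1-0.398)·(1.61,3.56) + 0.398·(-0.26,4.31) = (0.8657,3.8585)
  v3: (1-0.398)·(-2.29,3.65) + 0.398·(-3.92,3.99) = (-2.9387,3.7853)
  v4: (1-0.398)·(-2.78,0.6) + 0.398·(-6.53,1.74) = (-4.2725,1.0537)
  v5: (1-0.398)·(-2.13,-2.37) + 0.398·(-4.19,-1.83) = (-2.9499,-2.1551)
  v6: (1-0.398)·(-0.52,-4.42) + 0.398·(-2.36,-3.31) = (-1.2523,-3.9782)
  v7: (1-0.398)·(1.06,-3.64) + 0.398·(-0.72,-3.24) = (0.3516,-3.4808)
  v8: (1-0.398)·(3.44,-2.19) + 0.398·(2.47,-2.03) = (3.0539,-2.1263)
Perimeter = Σ |v_{i+1} − v_i|:
  edge 1→2: √(-1.4391² + 1.7037²) = 2.2302 (running 2.2302)
  edge 2→3: √(-3.8045² + -0.0732²) = 3.8052 (running 6.0354)
  edge 3→4: √(-1.3338² + -2.7316²) = 3.0398 (running 9.0752)
  edge 4→5: √(1.3226² + -3.2088²) = 3.4707 (running 12.5459)
  edge 5→6: √(1.6976² + -1.8231²) = 2.4911 (running 15.0370)
  edge 6→7: √(1.6039² + 0.4974²) = 1.6792 (running 16.7163)
  edge 7→8: √(2.7024² + 1.3545²) = 3.0228 (running 19.7391)
  edge 8→1: √(-0.7491² + 4.2811²) = 4.3461 (running 24.0852)
Perimeter = 24.0852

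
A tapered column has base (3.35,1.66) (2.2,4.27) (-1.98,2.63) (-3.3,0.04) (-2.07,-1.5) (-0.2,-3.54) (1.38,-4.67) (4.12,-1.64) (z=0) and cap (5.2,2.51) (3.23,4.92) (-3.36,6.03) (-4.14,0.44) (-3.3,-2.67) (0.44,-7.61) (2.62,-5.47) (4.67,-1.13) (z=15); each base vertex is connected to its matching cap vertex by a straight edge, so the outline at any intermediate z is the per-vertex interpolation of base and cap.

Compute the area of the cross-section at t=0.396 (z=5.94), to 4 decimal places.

Area at t=0.396: 56.3959

Cross-section at t=0.396: each vertex is (1-t)·p0[i] + t·p1[i].
  v1: (1-0.396)·(3.35,1.66) + 0.396·(5.2,2.51) = (4.0826,1.9966)
  v2: (1-0.396)·(2.2,4.27) + 0.396·(3.23,4.92) = (2.6079,4.5274)
  v3: (1-0.396)·(-1.98,2.63) + 0.396·(-3.36,6.03) = (-2.5265,3.9764)
  v4: (1-0.396)·(-3.3,0.04) + 0.396·(-4.14,0.44) = (-3.6326,0.1984)
  v5: (1-0.396)·(-2.07,-1.5) + 0.396·(-3.3,-2.67) = (-2.5571,-1.9633)
  v6: (1-0.396)·(-0.2,-3.54) + 0.396·(0.44,-7.61) = (0.0534,-5.1517)
  v7: (1-0.396)·(1.38,-4.67) + 0.396·(2.62,-5.47) = (1.8710,-4.9868)
  v8: (1-0.396)·(4.12,-1.64) + 0.396·(4.67,-1.13) = (4.3378,-1.4380)
Shoelace sum Σ(x_i·y_{i+1} − x_{i+1}·y_i):
  i=1: 4.0826·4.5274 − 2.6079·1.9966 = +13.2767 (running +13.2767)
  i=2: 2.6079·3.9764 − -2.5265·4.5274 = +21.8084 (running +35.0850)
  i=3: -2.5265·0.1984 − -3.6326·3.9764 = +13.9436 (running +49.0286)
  i=4: -3.6326·-1.9633 − -2.5571·0.1984 = +7.6394 (running +56.6680)
  i=5: -2.5571·-5.1517 − 0.0534·-1.9633 = +13.2783 (running +69.9462)
  i=6: 0.0534·-4.9868 − 1.8710·-5.1517 = +9.3726 (running +79.3188)
  i=7: 1.8710·-1.4380 − 4.3378·-4.9868 = +18.9411 (running +98.2599)
  i=8: 4.3378·1.9966 − 4.0826·-1.4380 = +14.5318 (running +112.7917)
Area = |Σ|/2 = |112.7917|/2 = 56.3959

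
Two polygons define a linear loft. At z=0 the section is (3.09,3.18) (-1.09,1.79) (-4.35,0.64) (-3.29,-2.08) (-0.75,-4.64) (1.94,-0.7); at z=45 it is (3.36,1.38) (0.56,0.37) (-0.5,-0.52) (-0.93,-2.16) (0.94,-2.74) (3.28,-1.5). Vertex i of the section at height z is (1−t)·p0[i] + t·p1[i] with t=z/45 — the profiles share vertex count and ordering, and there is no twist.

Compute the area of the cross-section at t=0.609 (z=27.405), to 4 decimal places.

Area at t=0.609: 17.5585

Cross-section at t=0.609: each vertex is (1-t)·p0[i] + t·p1[i].
  v1: (1-0.609)·(3.09,3.18) + 0.609·(3.36,1.38) = (3.2544,2.0838)
  v2: (1-0.609)·(-1.09,1.79) + 0.609·(0.56,0.37) = (-0.0852,0.9252)
  v3: (1-0.609)·(-4.35,0.64) + 0.609·(-0.5,-0.52) = (-2.0053,-0.0664)
  v4: (1-0.609)·(-3.29,-2.08) + 0.609·(-0.93,-2.16) = (-1.8528,-2.1287)
  v5: (1-0.609)·(-0.75,-4.64) + 0.609·(0.94,-2.74) = (0.2792,-3.4829)
  v6: (1-0.609)·(1.94,-0.7) + 0.609·(3.28,-1.5) = (2.7561,-1.1872)
Shoelace sum Σ(x_i·y_{i+1} − x_{i+1}·y_i):
  i=1: 3.2544·0.9252 − -0.0852·2.0838 = +3.1885 (running +3.1885)
  i=2: -0.0852·-0.0664 − -2.0053·0.9252 = +1.8610 (running +5.0495)
  i=3: -2.0053·-2.1287 − -1.8528·-0.0664 = +4.1457 (running +9.1953)
  i=4: -1.8528·-3.4829 − 0.2792·-2.1287 = +7.0473 (running +16.2426)
  i=5: 0.2792·-1.1872 − 2.7561·-3.4829 = +9.2676 (running +25.5102)
  i=6: 2.7561·2.0838 − 3.2544·-1.1872 = +9.6067 (running +35.1170)
Area = |Σ|/2 = |35.1170|/2 = 17.5585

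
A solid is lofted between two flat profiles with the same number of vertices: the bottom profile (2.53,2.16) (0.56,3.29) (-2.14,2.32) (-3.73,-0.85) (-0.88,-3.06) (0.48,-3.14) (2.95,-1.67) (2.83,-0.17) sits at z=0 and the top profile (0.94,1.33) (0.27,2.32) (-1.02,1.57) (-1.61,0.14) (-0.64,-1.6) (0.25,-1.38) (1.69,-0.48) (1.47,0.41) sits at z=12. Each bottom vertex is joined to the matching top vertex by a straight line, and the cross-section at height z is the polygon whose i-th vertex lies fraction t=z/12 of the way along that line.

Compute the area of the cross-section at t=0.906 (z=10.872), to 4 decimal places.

Area at t=0.906: 9.5399

Cross-section at t=0.906: each vertex is (1-t)·p0[i] + t·p1[i].
  v1: (1-0.906)·(2.53,2.16) + 0.906·(0.94,1.33) = (1.0895,1.4080)
  v2: (1-0.906)·(0.56,3.29) + 0.906·(0.27,2.32) = (0.2973,2.4112)
  v3: (1-0.906)·(-2.14,2.32) + 0.906·(-1.02,1.57) = (-1.1253,1.6405)
  v4: (1-0.906)·(-3.73,-0.85) + 0.906·(-1.61,0.14) = (-1.8093,0.0469)
  v5: (1-0.906)·(-0.88,-3.06) + 0.906·(-0.64,-1.6) = (-0.6626,-1.7372)
  v6: (1-0.906)·(0.48,-3.14) + 0.906·(0.25,-1.38) = (0.2716,-1.5454)
  v7: (1-0.906)·(2.95,-1.67) + 0.906·(1.69,-0.48) = (1.8084,-0.5919)
  v8: (1-0.906)·(2.83,-0.17) + 0.906·(1.47,0.41) = (1.5978,0.3555)
Shoelace sum Σ(x_i·y_{i+1} − x_{i+1}·y_i):
  i=1: 1.0895·2.4112 − 0.2973·1.4080 = +2.2083 (running +2.2083)
  i=2: 0.2973·1.6405 − -1.1253·2.4112 = +3.2009 (running +5.4092)
  i=3: -1.1253·0.0469 − -1.8093·1.6405 = +2.9153 (running +8.3245)
  i=4: -1.8093·-1.7372 − -0.6626·0.0469 = +3.1743 (running +11.4988)
  i=5: -0.6626·-1.5454 − 0.2716·-1.7372 = +1.4958 (running +12.9946)
  i=6: 0.2716·-0.5919 − 1.8084·-1.5454 = +2.6341 (running +15.6287)
  i=7: 1.8084·0.3555 − 1.5978·-0.5919 = +1.5886 (running +17.2173)
  i=8: 1.5978·1.4080 − 1.0895·0.3555 = +1.8625 (running +19.0798)
Area = |Σ|/2 = |19.0798|/2 = 9.5399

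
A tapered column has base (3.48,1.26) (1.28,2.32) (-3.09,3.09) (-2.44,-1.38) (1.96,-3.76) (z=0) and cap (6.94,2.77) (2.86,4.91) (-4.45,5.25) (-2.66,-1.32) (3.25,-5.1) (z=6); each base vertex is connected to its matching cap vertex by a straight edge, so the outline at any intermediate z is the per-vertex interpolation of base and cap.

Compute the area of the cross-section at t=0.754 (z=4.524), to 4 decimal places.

Cross-section at t=0.754: each vertex is (1-t)·p0[i] + t·p1[i].
  v1: (1-0.754)·(3.48,1.26) + 0.754·(6.94,2.77) = (6.0888,2.3985)
  v2: (1-0.754)·(1.28,2.32) + 0.754·(2.86,4.91) = (2.4713,4.2729)
  v3: (1-0.754)·(-3.09,3.09) + 0.754·(-4.45,5.25) = (-4.1154,4.7186)
  v4: (1-0.754)·(-2.44,-1.38) + 0.754·(-2.66,-1.32) = (-2.6059,-1.3348)
  v5: (1-0.754)·(1.96,-3.76) + 0.754·(3.25,-5.1) = (2.9327,-4.7704)
Shoelace sum Σ(x_i·y_{i+1} − x_{i+1}·y_i):
  i=1: 6.0888·4.2729 − 2.4713·2.3985 = +20.0892 (running +20.0892)
  i=2: 2.4713·4.7186 − -4.1154·4.2729 = +29.2460 (running +49.3352)
  i=3: -4.1154·-1.3348 − -2.6059·4.7186 = +17.7893 (running +67.1245)
  i=4: -2.6059·-4.7704 − 2.9327·-1.3348 = +16.3454 (running +83.4699)
  i=5: 2.9327·2.3985 − 6.0888·-4.7704 = +36.0801 (running +119.5499)
Area = |Σ|/2 = |119.5499|/2 = 59.7750

Area at t=0.754: 59.7750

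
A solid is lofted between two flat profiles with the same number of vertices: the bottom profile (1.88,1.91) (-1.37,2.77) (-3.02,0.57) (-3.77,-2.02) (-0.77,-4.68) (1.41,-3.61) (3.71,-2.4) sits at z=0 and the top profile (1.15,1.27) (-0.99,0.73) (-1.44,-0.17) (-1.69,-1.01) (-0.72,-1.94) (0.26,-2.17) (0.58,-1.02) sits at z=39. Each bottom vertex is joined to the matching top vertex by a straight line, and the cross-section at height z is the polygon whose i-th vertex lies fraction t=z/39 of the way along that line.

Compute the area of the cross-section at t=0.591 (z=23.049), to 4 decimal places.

Area at t=0.591: 15.2792

Cross-section at t=0.591: each vertex is (1-t)·p0[i] + t·p1[i].
  v1: (1-0.591)·(1.88,1.91) + 0.591·(1.15,1.27) = (1.4486,1.5318)
  v2: (1-0.591)·(-1.37,2.77) + 0.591·(-0.99,0.73) = (-1.1454,1.5644)
  v3: (1-0.591)·(-3.02,0.57) + 0.591·(-1.44,-0.17) = (-2.0862,0.1327)
  v4: (1-0.591)·(-3.77,-2.02) + 0.591·(-1.69,-1.01) = (-2.5407,-1.4231)
  v5: (1-0.591)·(-0.77,-4.68) + 0.591·(-0.72,-1.94) = (-0.7405,-3.0607)
  v6: (1-0.591)·(1.41,-3.61) + 0.591·(0.26,-2.17) = (0.7304,-2.7590)
  v7: (1-0.591)·(3.71,-2.4) + 0.591·(0.58,-1.02) = (1.8602,-1.5844)
Shoelace sum Σ(x_i·y_{i+1} − x_{i+1}·y_i):
  i=1: 1.4486·1.5644 − -1.1454·1.5318 = +4.0206 (running +4.0206)
  i=2: -1.1454·0.1327 − -2.0862·1.5644 = +3.1116 (running +7.1322)
  i=3: -2.0862·-1.4231 − -2.5407·0.1327 = +3.3059 (running +10.4382)
  i=4: -2.5407·-3.0607 − -0.7405·-1.4231 = +6.7226 (running +17.1607)
  i=5: -0.7405·-2.7590 − 0.7304·-3.0607 = +4.2782 (running +21.4389)
  i=6: 0.7304·-1.5844 − 1.8602·-2.7590 = +3.9750 (running +25.4139)
  i=7: 1.8602·1.5318 − 1.4486·-1.5844 = +5.1445 (running +30.5584)
Area = |Σ|/2 = |30.5584|/2 = 15.2792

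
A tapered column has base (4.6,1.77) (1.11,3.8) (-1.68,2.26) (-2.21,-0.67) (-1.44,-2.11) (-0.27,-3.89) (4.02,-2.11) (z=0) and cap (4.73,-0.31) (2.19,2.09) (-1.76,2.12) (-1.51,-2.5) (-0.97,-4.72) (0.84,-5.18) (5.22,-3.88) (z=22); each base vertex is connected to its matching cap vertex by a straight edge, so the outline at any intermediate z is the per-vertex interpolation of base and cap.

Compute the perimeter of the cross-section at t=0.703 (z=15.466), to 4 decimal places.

Perimeter at t=0.703: 23.5461

Cross-section at t=0.703: each vertex is (1-t)·p0[i] + t·p1[i].
  v1: (1-0.703)·(4.6,1.77) + 0.703·(4.73,-0.31) = (4.6914,0.3078)
  v2: (1-0.703)·(1.11,3.8) + 0.703·(2.19,2.09) = (1.8692,2.5979)
  v3: (1-0.703)·(-1.68,2.26) + 0.703·(-1.76,2.12) = (-1.7362,2.1616)
  v4: (1-0.703)·(-2.21,-0.67) + 0.703·(-1.51,-2.5) = (-1.7179,-1.9565)
  v5: (1-0.703)·(-1.44,-2.11) + 0.703·(-0.97,-4.72) = (-1.1096,-3.9448)
  v6: (1-0.703)·(-0.27,-3.89) + 0.703·(0.84,-5.18) = (0.5103,-4.7969)
  v7: (1-0.703)·(4.02,-2.11) + 0.703·(5.22,-3.88) = (4.8636,-3.3543)
Perimeter = Σ |v_{i+1} − v_i|:
  edge 1→2: √(-2.8222² + 2.2901²) = 3.6344 (running 3.6344)
  edge 2→3: √(-3.6055² + -0.4363²) = 3.6318 (running 7.2662)
  edge 3→4: √(0.0183² + -4.1181²) = 4.1181 (running 11.3843)
  edge 4→5: √(0.6083² + -1.9883²) = 2.0793 (running 13.4636)
  edge 5→6: √(1.6199² + -0.8520²) = 1.8303 (running 15.2940)
  edge 6→7: √(4.3533² + 1.4426²) = 4.5861 (running 19.8800)
  edge 7→1: √(-0.1722² + 3.6621²) = 3.6661 (running 23.5461)
Perimeter = 23.5461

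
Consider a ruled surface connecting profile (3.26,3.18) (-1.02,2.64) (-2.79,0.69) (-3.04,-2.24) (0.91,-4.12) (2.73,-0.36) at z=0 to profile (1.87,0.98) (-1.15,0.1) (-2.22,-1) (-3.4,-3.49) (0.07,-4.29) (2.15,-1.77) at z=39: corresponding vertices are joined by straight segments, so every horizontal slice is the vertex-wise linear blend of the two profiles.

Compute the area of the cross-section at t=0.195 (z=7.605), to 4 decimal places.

Cross-section at t=0.195: each vertex is (1-t)·p0[i] + t·p1[i].
  v1: (1-0.195)·(3.26,3.18) + 0.195·(1.87,0.98) = (2.9889,2.7510)
  v2: (1-0.195)·(-1.02,2.64) + 0.195·(-1.15,0.1) = (-1.0454,2.1447)
  v3: (1-0.195)·(-2.79,0.69) + 0.195·(-2.22,-1) = (-2.6788,0.3604)
  v4: (1-0.195)·(-3.04,-2.24) + 0.195·(-3.4,-3.49) = (-3.1102,-2.4838)
  v5: (1-0.195)·(0.91,-4.12) + 0.195·(0.07,-4.29) = (0.7462,-4.1532)
  v6: (1-0.195)·(2.73,-0.36) + 0.195·(2.15,-1.77) = (2.6169,-0.6349)
Shoelace sum Σ(x_i·y_{i+1} − x_{i+1}·y_i):
  i=1: 2.9889·2.1447 − -1.0454·2.7510 = +9.2862 (running +9.2862)
  i=2: -1.0454·0.3604 − -2.6788·2.1447 = +5.3685 (running +14.6547)
  i=3: -2.6788·-2.4838 − -3.1102·0.3604 = +7.7747 (running +22.4294)
  i=4: -3.1102·-4.1532 − 0.7462·-2.4838 = +14.7705 (running +37.1999)
  i=5: 0.7462·-0.6349 − 2.6169·-4.1532 = +10.3946 (running +47.5944)
  i=6: 2.6169·2.7510 − 2.9889·-0.6349 = +9.0969 (running +56.6914)
Area = |Σ|/2 = |56.6914|/2 = 28.3457

Area at t=0.195: 28.3457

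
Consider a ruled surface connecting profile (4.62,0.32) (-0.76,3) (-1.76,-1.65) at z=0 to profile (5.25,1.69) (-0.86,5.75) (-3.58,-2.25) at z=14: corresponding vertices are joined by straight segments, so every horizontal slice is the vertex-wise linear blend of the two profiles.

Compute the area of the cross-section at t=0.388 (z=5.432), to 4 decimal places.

Area at t=0.388: 19.5282

Cross-section at t=0.388: each vertex is (1-t)·p0[i] + t·p1[i].
  v1: (1-0.388)·(4.62,0.32) + 0.388·(5.25,1.69) = (4.8644,0.8516)
  v2: (1-0.388)·(-0.76,3) + 0.388·(-0.86,5.75) = (-0.7988,4.0670)
  v3: (1-0.388)·(-1.76,-1.65) + 0.388·(-3.58,-2.25) = (-2.4662,-1.8828)
Shoelace sum Σ(x_i·y_{i+1} − x_{i+1}·y_i):
  i=1: 4.8644·4.0670 − -0.7988·0.8516 = +20.4639 (running +20.4639)
  i=2: -0.7988·-1.8828 − -2.4662·4.0670 = +11.5339 (running +31.9978)
  i=3: -2.4662·0.8516 − 4.8644·-1.8828 = +7.0587 (running +39.0564)
Area = |Σ|/2 = |39.0564|/2 = 19.5282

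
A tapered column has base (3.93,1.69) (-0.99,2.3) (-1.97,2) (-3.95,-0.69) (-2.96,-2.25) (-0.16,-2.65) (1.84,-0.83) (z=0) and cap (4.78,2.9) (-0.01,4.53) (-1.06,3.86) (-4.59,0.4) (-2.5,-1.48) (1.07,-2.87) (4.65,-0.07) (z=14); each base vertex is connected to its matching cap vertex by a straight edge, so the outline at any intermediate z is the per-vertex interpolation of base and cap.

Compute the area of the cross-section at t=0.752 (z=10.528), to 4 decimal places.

Area at t=0.752: 38.3744

Cross-section at t=0.752: each vertex is (1-t)·p0[i] + t·p1[i].
  v1: (1-0.752)·(3.93,1.69) + 0.752·(4.78,2.9) = (4.5692,2.5999)
  v2: (1-0.752)·(-0.99,2.3) + 0.752·(-0.01,4.53) = (-0.2530,3.9770)
  v3: (1-0.752)·(-1.97,2) + 0.752·(-1.06,3.86) = (-1.2857,3.3987)
  v4: (1-0.752)·(-3.95,-0.69) + 0.752·(-4.59,0.4) = (-4.4313,0.1297)
  v5: (1-0.752)·(-2.96,-2.25) + 0.752·(-2.5,-1.48) = (-2.6141,-1.6710)
  v6: (1-0.752)·(-0.16,-2.65) + 0.752·(1.07,-2.87) = (0.7650,-2.8154)
  v7: (1-0.752)·(1.84,-0.83) + 0.752·(4.65,-0.07) = (3.9531,-0.2585)
Shoelace sum Σ(x_i·y_{i+1} − x_{i+1}·y_i):
  i=1: 4.5692·3.9770 − -0.2530·2.5999 = +18.8294 (running +18.8294)
  i=2: -0.2530·3.3987 − -1.2857·3.9770 = +4.2531 (running +23.0825)
  i=3: -1.2857·0.1297 − -4.4313·3.3987 = +14.8940 (running +37.9764)
  i=4: -4.4313·-1.6710 − -2.6141·0.1297 = +7.7435 (running +45.7199)
  i=5: -2.6141·-2.8154 − 0.7650·-1.6710 = +8.6380 (running +54.3579)
  i=6: 0.7650·-0.2585 − 3.9531·-2.8154 = +10.9320 (running +65.2900)
  i=7: 3.9531·2.5999 − 4.5692·-0.2585 = +11.4588 (running +76.7488)
Area = |Σ|/2 = |76.7488|/2 = 38.3744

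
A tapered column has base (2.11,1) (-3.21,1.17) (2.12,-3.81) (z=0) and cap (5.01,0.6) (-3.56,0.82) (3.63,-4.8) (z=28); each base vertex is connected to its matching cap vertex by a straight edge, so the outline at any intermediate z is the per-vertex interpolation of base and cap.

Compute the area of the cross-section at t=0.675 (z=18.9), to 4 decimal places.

Cross-section at t=0.675: each vertex is (1-t)·p0[i] + t·p1[i].
  v1: (1-0.675)·(2.11,1) + 0.675·(5.01,0.6) = (4.0675,0.7300)
  v2: (1-0.675)·(-3.21,1.17) + 0.675·(-3.56,0.82) = (-3.4463,0.9337)
  v3: (1-0.675)·(2.12,-3.81) + 0.675·(3.63,-4.8) = (3.1393,-4.4783)
Shoelace sum Σ(x_i·y_{i+1} − x_{i+1}·y_i):
  i=1: 4.0675·0.9337 − -3.4463·0.7300 = +6.3138 (running +6.3138)
  i=2: -3.4463·-4.4783 − 3.1393·0.9337 = +12.5019 (running +18.8157)
  i=3: 3.1393·0.7300 − 4.0675·-4.4783 = +20.5069 (running +39.3226)
Area = |Σ|/2 = |39.3226|/2 = 19.6613

Area at t=0.675: 19.6613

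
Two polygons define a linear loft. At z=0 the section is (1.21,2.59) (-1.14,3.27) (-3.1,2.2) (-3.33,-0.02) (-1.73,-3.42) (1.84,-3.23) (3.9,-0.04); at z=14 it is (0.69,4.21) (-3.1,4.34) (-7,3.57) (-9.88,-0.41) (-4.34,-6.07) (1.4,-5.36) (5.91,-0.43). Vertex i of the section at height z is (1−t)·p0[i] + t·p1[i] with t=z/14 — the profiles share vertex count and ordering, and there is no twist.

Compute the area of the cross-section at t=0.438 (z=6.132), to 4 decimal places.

Area at t=0.438: 61.9043

Cross-section at t=0.438: each vertex is (1-t)·p0[i] + t·p1[i].
  v1: (1-0.438)·(1.21,2.59) + 0.438·(0.69,4.21) = (0.9822,3.2996)
  v2: (1-0.438)·(-1.14,3.27) + 0.438·(-3.1,4.34) = (-1.9985,3.7387)
  v3: (1-0.438)·(-3.1,2.2) + 0.438·(-7,3.57) = (-4.8082,2.8001)
  v4: (1-0.438)·(-3.33,-0.02) + 0.438·(-9.88,-0.41) = (-6.1989,-0.1908)
  v5: (1-0.438)·(-1.73,-3.42) + 0.438·(-4.34,-6.07) = (-2.8732,-4.5807)
  v6: (1-0.438)·(1.84,-3.23) + 0.438·(1.4,-5.36) = (1.6473,-4.1629)
  v7: (1-0.438)·(3.9,-0.04) + 0.438·(5.91,-0.43) = (4.7804,-0.2108)
Shoelace sum Σ(x_i·y_{i+1} − x_{i+1}·y_i):
  i=1: 0.9822·3.7387 − -1.9985·3.2996 = +10.2664 (running +10.2664)
  i=2: -1.9985·2.8001 − -4.8082·3.7387 = +12.3804 (running +22.6467)
  i=3: -4.8082·-0.1908 − -6.1989·2.8001 = +18.2748 (running +40.9215)
  i=4: -6.1989·-4.5807 − -2.8732·-0.1908 = +27.8470 (running +68.7686)
  i=5: -2.8732·-4.1629 − 1.6473·-4.5807 = +19.5066 (running +88.2751)
  i=6: 1.6473·-0.2108 − 4.7804·-4.1629 = +19.5532 (running +107.8283)
  i=7: 4.7804·3.2996 − 0.9822·-0.2108 = +15.9802 (running +123.8085)
Area = |Σ|/2 = |123.8085|/2 = 61.9043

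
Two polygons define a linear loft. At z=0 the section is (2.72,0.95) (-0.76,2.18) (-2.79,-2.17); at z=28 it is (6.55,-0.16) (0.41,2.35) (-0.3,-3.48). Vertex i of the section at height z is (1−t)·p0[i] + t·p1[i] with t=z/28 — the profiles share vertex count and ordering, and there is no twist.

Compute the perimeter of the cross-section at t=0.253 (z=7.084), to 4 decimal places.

Cross-section at t=0.253: each vertex is (1-t)·p0[i] + t·p1[i].
  v1: (1-0.253)·(2.72,0.95) + 0.253·(6.55,-0.16) = (3.6890,0.6692)
  v2: (1-0.253)·(-0.76,2.18) + 0.253·(0.41,2.35) = (-0.4640,2.2230)
  v3: (1-0.253)·(-2.79,-2.17) + 0.253·(-0.3,-3.48) = (-2.1600,-2.5014)
Perimeter = Σ |v_{i+1} − v_i|:
  edge 1→2: √(-4.1530² + 1.5538²) = 4.4341 (running 4.4341)
  edge 2→3: √(-1.6960² + -4.7244²) = 5.0196 (running 9.4538)
  edge 3→1: √(5.8490² + 3.1706²) = 6.6531 (running 16.1069)
Perimeter = 16.1069

Perimeter at t=0.253: 16.1069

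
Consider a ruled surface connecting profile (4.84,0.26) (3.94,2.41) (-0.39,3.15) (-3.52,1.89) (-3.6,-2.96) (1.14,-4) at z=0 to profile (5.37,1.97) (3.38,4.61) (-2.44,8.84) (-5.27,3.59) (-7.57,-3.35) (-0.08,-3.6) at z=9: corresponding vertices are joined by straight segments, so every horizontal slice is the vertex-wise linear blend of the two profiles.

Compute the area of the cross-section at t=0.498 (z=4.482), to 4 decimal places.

Cross-section at t=0.498: each vertex is (1-t)·p0[i] + t·p1[i].
  v1: (1-0.498)·(4.84,0.26) + 0.498·(5.37,1.97) = (5.1039,1.1116)
  v2: (1-0.498)·(3.94,2.41) + 0.498·(3.38,4.61) = (3.6611,3.5056)
  v3: (1-0.498)·(-0.39,3.15) + 0.498·(-2.44,8.84) = (-1.4109,5.9836)
  v4: (1-0.498)·(-3.52,1.89) + 0.498·(-5.27,3.59) = (-4.3915,2.7366)
  v5: (1-0.498)·(-3.6,-2.96) + 0.498·(-7.57,-3.35) = (-5.5771,-3.1542)
  v6: (1-0.498)·(1.14,-4) + 0.498·(-0.08,-3.6) = (0.5324,-3.8008)
Shoelace sum Σ(x_i·y_{i+1} − x_{i+1}·y_i):
  i=1: 5.1039·3.5056 − 3.6611·1.1116 = +13.8227 (running +13.8227)
  i=2: 3.6611·5.9836 − -1.4109·3.5056 = +26.8528 (running +40.6755)
  i=3: -1.4109·2.7366 − -4.3915·5.9836 = +22.4160 (running +63.0915)
  i=4: -4.3915·-3.1542 − -5.5771·2.7366 = +29.1139 (running +92.2055)
  i=5: -5.5771·-3.8008 − 0.5324·-3.1542 = +22.8767 (running +115.0822)
  i=6: 0.5324·1.1116 − 5.1039·-3.8008 = +19.9909 (running +135.0731)
Area = |Σ|/2 = |135.0731|/2 = 67.5366

Area at t=0.498: 67.5366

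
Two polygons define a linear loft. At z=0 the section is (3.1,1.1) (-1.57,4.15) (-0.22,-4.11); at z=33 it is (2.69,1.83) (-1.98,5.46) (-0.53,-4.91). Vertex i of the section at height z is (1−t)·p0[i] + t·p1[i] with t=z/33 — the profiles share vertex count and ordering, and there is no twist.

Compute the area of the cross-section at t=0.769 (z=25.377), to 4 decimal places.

Area at t=0.769: 20.5816

Cross-section at t=0.769: each vertex is (1-t)·p0[i] + t·p1[i].
  v1: (1-0.769)·(3.1,1.1) + 0.769·(2.69,1.83) = (2.7847,1.6614)
  v2: (1-0.769)·(-1.57,4.15) + 0.769·(-1.98,5.46) = (-1.8853,5.1574)
  v3: (1-0.769)·(-0.22,-4.11) + 0.769·(-0.53,-4.91) = (-0.4584,-4.7252)
Shoelace sum Σ(x_i·y_{i+1} − x_{i+1}·y_i):
  i=1: 2.7847·5.1574 − -1.8853·1.6614 = +17.4940 (running +17.4940)
  i=2: -1.8853·-4.7252 − -0.4584·5.1574 = +11.2725 (running +28.7665)
  i=3: -0.4584·1.6614 − 2.7847·-4.7252 = +12.3968 (running +41.1632)
Area = |Σ|/2 = |41.1632|/2 = 20.5816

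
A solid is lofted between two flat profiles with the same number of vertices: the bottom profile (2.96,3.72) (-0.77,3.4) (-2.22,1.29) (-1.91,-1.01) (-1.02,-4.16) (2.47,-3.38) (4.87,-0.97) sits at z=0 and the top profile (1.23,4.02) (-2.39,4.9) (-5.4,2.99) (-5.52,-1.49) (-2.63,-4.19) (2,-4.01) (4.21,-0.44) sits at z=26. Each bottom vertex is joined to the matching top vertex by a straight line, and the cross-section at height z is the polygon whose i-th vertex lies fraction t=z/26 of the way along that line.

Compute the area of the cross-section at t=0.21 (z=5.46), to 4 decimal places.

Cross-section at t=0.21: each vertex is (1-t)·p0[i] + t·p1[i].
  v1: (1-0.21)·(2.96,3.72) + 0.21·(1.23,4.02) = (2.5967,3.7830)
  v2: (1-0.21)·(-0.77,3.4) + 0.21·(-2.39,4.9) = (-1.1102,3.7150)
  v3: (1-0.21)·(-2.22,1.29) + 0.21·(-5.4,2.99) = (-2.8878,1.6470)
  v4: (1-0.21)·(-1.91,-1.01) + 0.21·(-5.52,-1.49) = (-2.6681,-1.1108)
  v5: (1-0.21)·(-1.02,-4.16) + 0.21·(-2.63,-4.19) = (-1.3581,-4.1663)
  v6: (1-0.21)·(2.47,-3.38) + 0.21·(2,-4.01) = (2.3713,-3.5123)
  v7: (1-0.21)·(4.87,-0.97) + 0.21·(4.21,-0.44) = (4.7314,-0.8587)
Shoelace sum Σ(x_i·y_{i+1} − x_{i+1}·y_i):
  i=1: 2.5967·3.7150 − -1.1102·3.7830 = +13.8466 (running +13.8466)
  i=2: -1.1102·1.6470 − -2.8878·3.7150 = +8.8997 (running +22.7463)
  i=3: -2.8878·-1.1108 − -2.6681·1.6470 = +7.6021 (running +30.3484)
  i=4: -2.6681·-4.1663 − -1.3581·-1.1108 = +9.6075 (running +39.9560)
  i=5: -1.3581·-3.5123 − 2.3713·-4.1663 = +14.6496 (running +54.6056)
  i=6: 2.3713·-0.8587 − 4.7314·-3.5123 = +14.5819 (running +69.1874)
  i=7: 4.7314·3.7830 − 2.5967·-0.8587 = +20.1287 (running +89.3161)
Area = |Σ|/2 = |89.3161|/2 = 44.6580

Area at t=0.21: 44.6580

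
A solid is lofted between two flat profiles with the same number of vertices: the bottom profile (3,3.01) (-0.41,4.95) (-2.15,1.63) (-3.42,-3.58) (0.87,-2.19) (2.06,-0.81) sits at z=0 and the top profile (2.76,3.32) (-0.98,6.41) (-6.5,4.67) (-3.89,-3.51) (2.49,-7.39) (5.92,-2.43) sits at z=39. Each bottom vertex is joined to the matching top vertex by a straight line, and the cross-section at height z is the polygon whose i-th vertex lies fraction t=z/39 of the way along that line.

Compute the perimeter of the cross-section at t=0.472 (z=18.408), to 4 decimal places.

Cross-section at t=0.472: each vertex is (1-t)·p0[i] + t·p1[i].
  v1: (1-0.472)·(3,3.01) + 0.472·(2.76,3.32) = (2.8867,3.1563)
  v2: (1-0.472)·(-0.41,4.95) + 0.472·(-0.98,6.41) = (-0.6790,5.6391)
  v3: (1-0.472)·(-2.15,1.63) + 0.472·(-6.5,4.67) = (-4.2032,3.0649)
  v4: (1-0.472)·(-3.42,-3.58) + 0.472·(-3.89,-3.51) = (-3.6418,-3.5470)
  v5: (1-0.472)·(0.87,-2.19) + 0.472·(2.49,-7.39) = (1.6346,-4.6444)
  v6: (1-0.472)·(2.06,-0.81) + 0.472·(5.92,-2.43) = (3.8819,-1.5746)
Perimeter = Σ |v_{i+1} − v_i|:
  edge 1→2: √(-3.5658² + 2.4828²) = 4.3450 (running 4.3450)
  edge 2→3: √(-3.5242² + -2.5742²) = 4.3642 (running 8.7092)
  edge 3→4: √(0.5614² + -6.6118²) = 6.6356 (running 15.3448)
  edge 4→5: √(5.2765² + -1.0974²) = 5.3894 (running 20.7342)
  edge 5→6: √(2.2473² + 3.0698²) = 3.8044 (running 24.5387)
  edge 6→1: √(-0.9952² + 4.7310²) = 4.8345 (running 29.3732)
Perimeter = 29.3732

Perimeter at t=0.472: 29.3732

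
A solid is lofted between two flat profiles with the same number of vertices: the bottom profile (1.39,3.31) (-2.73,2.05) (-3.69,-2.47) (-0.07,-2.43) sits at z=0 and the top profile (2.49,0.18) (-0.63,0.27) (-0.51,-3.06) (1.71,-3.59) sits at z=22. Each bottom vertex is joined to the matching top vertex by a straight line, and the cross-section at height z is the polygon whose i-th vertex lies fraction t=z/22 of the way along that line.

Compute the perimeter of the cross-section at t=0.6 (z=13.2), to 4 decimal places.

Perimeter at t=0.6: 14.8416

Cross-section at t=0.6: each vertex is (1-t)·p0[i] + t·p1[i].
  v1: (1-0.6)·(1.39,3.31) + 0.6·(2.49,0.18) = (2.0500,1.4320)
  v2: (1-0.6)·(-2.73,2.05) + 0.6·(-0.63,0.27) = (-1.4700,0.9820)
  v3: (1-0.6)·(-3.69,-2.47) + 0.6·(-0.51,-3.06) = (-1.7820,-2.8240)
  v4: (1-0.6)·(-0.07,-2.43) + 0.6·(1.71,-3.59) = (0.9980,-3.1260)
Perimeter = Σ |v_{i+1} − v_i|:
  edge 1→2: √(-3.5200² + -0.4500²) = 3.5486 (running 3.5486)
  edge 2→3: √(-0.3120² + -3.8060²) = 3.8188 (running 7.3674)
  edge 3→4: √(2.7800² + -0.3020²) = 2.7964 (running 10.1638)
  edge 4→1: √(1.0520² + 4.5580²) = 4.6778 (running 14.8416)
Perimeter = 14.8416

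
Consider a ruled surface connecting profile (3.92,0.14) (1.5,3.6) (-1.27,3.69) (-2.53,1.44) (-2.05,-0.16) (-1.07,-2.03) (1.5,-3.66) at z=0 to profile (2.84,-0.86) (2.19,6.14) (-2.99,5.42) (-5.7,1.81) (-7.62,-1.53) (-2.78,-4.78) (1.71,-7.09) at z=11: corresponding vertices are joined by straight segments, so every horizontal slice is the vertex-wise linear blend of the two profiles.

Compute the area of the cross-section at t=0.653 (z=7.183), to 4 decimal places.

Area at t=0.653: 64.5976

Cross-section at t=0.653: each vertex is (1-t)·p0[i] + t·p1[i].
  v1: (1-0.653)·(3.92,0.14) + 0.653·(2.84,-0.86) = (3.2148,-0.5130)
  v2: (1-0.653)·(1.5,3.6) + 0.653·(2.19,6.14) = (1.9506,5.2586)
  v3: (1-0.653)·(-1.27,3.69) + 0.653·(-2.99,5.42) = (-2.3932,4.8197)
  v4: (1-0.653)·(-2.53,1.44) + 0.653·(-5.7,1.81) = (-4.6000,1.6816)
  v5: (1-0.653)·(-2.05,-0.16) + 0.653·(-7.62,-1.53) = (-5.6872,-1.0546)
  v6: (1-0.653)·(-1.07,-2.03) + 0.653·(-2.78,-4.78) = (-2.1866,-3.8258)
  v7: (1-0.653)·(1.5,-3.66) + 0.653·(1.71,-7.09) = (1.6371,-5.8998)
Shoelace sum Σ(x_i·y_{i+1} − x_{i+1}·y_i):
  i=1: 3.2148·5.2586 − 1.9506·-0.5130 = +17.9058 (running +17.9058)
  i=2: 1.9506·4.8197 − -2.3932·5.2586 = +21.9859 (running +39.8917)
  i=3: -2.3932·1.6816 − -4.6000·4.8197 = +18.1463 (running +58.0380)
  i=4: -4.6000·-1.0546 − -5.6872·1.6816 = +14.4149 (running +72.4529)
  i=5: -5.6872·-3.8258 − -2.1866·-1.0546 = +19.4518 (running +91.9047)
  i=6: -2.1866·-5.8998 − 1.6371·-3.8258 = +19.1639 (running +111.0686)
  i=7: 1.6371·-0.5130 − 3.2148·-5.8998 = +18.1266 (running +129.1951)
Area = |Σ|/2 = |129.1951|/2 = 64.5976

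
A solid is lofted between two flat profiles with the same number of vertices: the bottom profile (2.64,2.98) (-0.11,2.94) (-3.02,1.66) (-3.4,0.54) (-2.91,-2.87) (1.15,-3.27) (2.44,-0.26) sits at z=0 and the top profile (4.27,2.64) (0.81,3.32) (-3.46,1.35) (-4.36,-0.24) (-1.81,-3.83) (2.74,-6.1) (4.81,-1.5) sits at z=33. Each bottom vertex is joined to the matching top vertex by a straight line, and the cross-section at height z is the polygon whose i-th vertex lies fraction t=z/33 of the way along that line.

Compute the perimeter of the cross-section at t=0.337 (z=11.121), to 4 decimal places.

Cross-section at t=0.337: each vertex is (1-t)·p0[i] + t·p1[i].
  v1: (1-0.337)·(2.64,2.98) + 0.337·(4.27,2.64) = (3.1893,2.8654)
  v2: (1-0.337)·(-0.11,2.94) + 0.337·(0.81,3.32) = (0.2000,3.0681)
  v3: (1-0.337)·(-3.02,1.66) + 0.337·(-3.46,1.35) = (-3.1683,1.5555)
  v4: (1-0.337)·(-3.4,0.54) + 0.337·(-4.36,-0.24) = (-3.7235,0.2771)
  v5: (1-0.337)·(-2.91,-2.87) + 0.337·(-1.81,-3.83) = (-2.5393,-3.1935)
  v6: (1-0.337)·(1.15,-3.27) + 0.337·(2.74,-6.1) = (1.6858,-4.2237)
  v7: (1-0.337)·(2.44,-0.26) + 0.337·(4.81,-1.5) = (3.2387,-0.6779)
Perimeter = Σ |v_{i+1} − v_i|:
  edge 1→2: √(-2.9893² + 0.2026²) = 2.9961 (running 2.9961)
  edge 2→3: √(-3.3683² + -1.5125²) = 3.6923 (running 6.6885)
  edge 3→4: √(-0.5552² + -1.2784²) = 1.3938 (running 8.0822)
  edge 4→5: √(1.1842² + -3.4707²) = 3.6671 (running 11.7494)
  edge 5→6: √(4.2251² + -1.0302²) = 4.3489 (running 16.0983)
  edge 6→7: √(1.5529² + 3.5458²) = 3.8710 (running 19.9692)
  edge 7→1: √(-0.0494² + 3.5433²) = 3.5436 (running 23.5129)
Perimeter = 23.5129

Perimeter at t=0.337: 23.5129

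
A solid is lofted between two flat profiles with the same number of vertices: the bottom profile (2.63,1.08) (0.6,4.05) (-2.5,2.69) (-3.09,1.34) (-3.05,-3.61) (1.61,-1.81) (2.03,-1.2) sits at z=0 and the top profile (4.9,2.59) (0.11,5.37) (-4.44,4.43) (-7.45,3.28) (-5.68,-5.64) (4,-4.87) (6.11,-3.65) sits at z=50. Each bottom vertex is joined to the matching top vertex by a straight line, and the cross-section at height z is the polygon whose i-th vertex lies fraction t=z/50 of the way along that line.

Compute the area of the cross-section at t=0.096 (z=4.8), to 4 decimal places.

Area at t=0.096: 35.8932

Cross-section at t=0.096: each vertex is (1-t)·p0[i] + t·p1[i].
  v1: (1-0.096)·(2.63,1.08) + 0.096·(4.9,2.59) = (2.8479,1.2250)
  v2: (1-0.096)·(0.6,4.05) + 0.096·(0.11,5.37) = (0.5530,4.1767)
  v3: (1-0.096)·(-2.5,2.69) + 0.096·(-4.44,4.43) = (-2.6862,2.8570)
  v4: (1-0.096)·(-3.09,1.34) + 0.096·(-7.45,3.28) = (-3.5086,1.5262)
  v5: (1-0.096)·(-3.05,-3.61) + 0.096·(-5.68,-5.64) = (-3.3025,-3.8049)
  v6: (1-0.096)·(1.61,-1.81) + 0.096·(4,-4.87) = (1.8394,-2.1038)
  v7: (1-0.096)·(2.03,-1.2) + 0.096·(6.11,-3.65) = (2.4217,-1.4352)
Shoelace sum Σ(x_i·y_{i+1} − x_{i+1}·y_i):
  i=1: 2.8479·4.1767 − 0.5530·1.2250 = +11.2176 (running +11.2176)
  i=2: 0.5530·2.8570 − -2.6862·4.1767 = +12.7995 (running +24.0171)
  i=3: -2.6862·1.5262 − -3.5086·2.8570 = +5.9242 (running +29.9414)
  i=4: -3.5086·-3.8049 − -3.3025·1.5262 = +18.3900 (running +48.3314)
  i=5: -3.3025·-2.1038 − 1.8394·-3.8049 = +13.9465 (running +62.2779)
  i=6: 1.8394·-1.4352 − 2.4217·-2.1038 = +2.4547 (running +64.7325)
  i=7: 2.4217·1.2250 − 2.8479·-1.4352 = +7.0538 (running +71.7863)
Area = |Σ|/2 = |71.7863|/2 = 35.8932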